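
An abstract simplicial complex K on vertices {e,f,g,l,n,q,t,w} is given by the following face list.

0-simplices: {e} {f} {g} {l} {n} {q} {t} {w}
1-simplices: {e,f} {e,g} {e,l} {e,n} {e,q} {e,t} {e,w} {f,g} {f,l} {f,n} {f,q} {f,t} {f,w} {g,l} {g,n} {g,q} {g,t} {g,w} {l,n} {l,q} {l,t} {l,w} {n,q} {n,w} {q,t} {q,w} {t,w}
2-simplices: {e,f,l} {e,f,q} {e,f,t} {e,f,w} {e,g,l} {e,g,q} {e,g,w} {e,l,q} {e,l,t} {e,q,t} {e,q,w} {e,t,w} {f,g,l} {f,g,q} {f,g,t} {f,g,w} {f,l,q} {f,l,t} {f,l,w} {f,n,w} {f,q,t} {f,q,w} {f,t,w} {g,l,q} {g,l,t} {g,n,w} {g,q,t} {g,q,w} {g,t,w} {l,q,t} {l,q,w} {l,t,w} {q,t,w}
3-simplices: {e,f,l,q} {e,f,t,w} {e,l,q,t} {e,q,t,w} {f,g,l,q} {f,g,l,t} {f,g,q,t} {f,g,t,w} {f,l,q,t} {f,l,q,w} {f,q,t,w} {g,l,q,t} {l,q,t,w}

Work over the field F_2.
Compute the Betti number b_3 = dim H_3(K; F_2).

n_0=8 n_1=27 n_2=33 n_3=13  [Z2]
∂1: piv[ef,eg,el,en,eq,et,ew] rk=7  ker:fg,fl,fn,fq,ft,fw,gl,gn,gq,gt,gw,ln,lq,lt,lw,nq,nw,qt,qw,tw
∂2: piv[efl,efq,eft,efw,egl,egq,egw,elq,elt,eqt,eqw,etw,fgl,fgt,flw,fnw,gnw] rk=17  ker:fgq,fgw,flq,flt,fqt,fqw,ftw,glq,glt,gqt,gqw,gtw,lqt,lqw,ltw,qtw
∂3: piv[eflq,eftw,elqt,eqtw,fglq,fglt,fgqt,fgtw,flqt,flqw,fqtw,lqtw] rk=12  ker:glqt
b_3=(13−12)−0=1

b_3=1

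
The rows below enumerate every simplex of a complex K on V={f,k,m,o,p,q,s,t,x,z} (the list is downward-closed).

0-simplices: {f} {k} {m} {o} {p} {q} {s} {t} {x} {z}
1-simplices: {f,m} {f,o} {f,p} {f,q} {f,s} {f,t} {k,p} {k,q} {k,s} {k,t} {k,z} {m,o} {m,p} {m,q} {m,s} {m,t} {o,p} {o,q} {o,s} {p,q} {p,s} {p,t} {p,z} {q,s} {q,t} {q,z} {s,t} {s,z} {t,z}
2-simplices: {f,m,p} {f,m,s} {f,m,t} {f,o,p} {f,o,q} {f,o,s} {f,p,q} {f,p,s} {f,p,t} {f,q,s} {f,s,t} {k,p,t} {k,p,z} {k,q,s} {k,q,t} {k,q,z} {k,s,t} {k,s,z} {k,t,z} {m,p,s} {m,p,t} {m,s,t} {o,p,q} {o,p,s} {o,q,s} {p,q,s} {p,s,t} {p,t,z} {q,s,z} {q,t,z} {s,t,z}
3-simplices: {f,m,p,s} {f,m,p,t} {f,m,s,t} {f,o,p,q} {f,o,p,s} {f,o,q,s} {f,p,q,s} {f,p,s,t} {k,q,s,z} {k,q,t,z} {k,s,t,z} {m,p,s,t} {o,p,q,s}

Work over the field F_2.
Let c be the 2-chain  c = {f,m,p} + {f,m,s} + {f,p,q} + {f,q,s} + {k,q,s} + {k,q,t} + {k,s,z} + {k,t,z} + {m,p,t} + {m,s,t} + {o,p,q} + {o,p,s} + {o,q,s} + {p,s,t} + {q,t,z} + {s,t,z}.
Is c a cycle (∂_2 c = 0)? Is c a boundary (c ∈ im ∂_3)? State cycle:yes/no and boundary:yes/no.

cycle:no boundary:no

n_0=10 n_1=29 n_2=31 n_3=13  [Z2]
∂1: piv[fm,fo,fp,fq,fs,ft,kp,kz] rk=8  ker:kq,ks,kt,mo,mp,mq,ms,mt,op,oq,os,pq,ps,pt,pz,qs,qt,qz,st,sz,tz
∂2: piv[fmp,fms,fmt,fop,foq,fos,fpq,fps,fpt,fqs,fst,kpt,kpz,kqs,kqt,kqz,kst,ksz,ktz] rk=19  ker:mps,mpt,mst,opq,ops,oqs,pqs,pst,ptz,qsz,qtz,stz
∂3: piv[fmps,fmpt,fmst,fopq,fops,foqs,fpqs,fpst,kqsz,kqtz,kstz] rk=11  ker:mpst,opqs
∂2c = {q,s} + {q,z} + {s,t} + {t,z}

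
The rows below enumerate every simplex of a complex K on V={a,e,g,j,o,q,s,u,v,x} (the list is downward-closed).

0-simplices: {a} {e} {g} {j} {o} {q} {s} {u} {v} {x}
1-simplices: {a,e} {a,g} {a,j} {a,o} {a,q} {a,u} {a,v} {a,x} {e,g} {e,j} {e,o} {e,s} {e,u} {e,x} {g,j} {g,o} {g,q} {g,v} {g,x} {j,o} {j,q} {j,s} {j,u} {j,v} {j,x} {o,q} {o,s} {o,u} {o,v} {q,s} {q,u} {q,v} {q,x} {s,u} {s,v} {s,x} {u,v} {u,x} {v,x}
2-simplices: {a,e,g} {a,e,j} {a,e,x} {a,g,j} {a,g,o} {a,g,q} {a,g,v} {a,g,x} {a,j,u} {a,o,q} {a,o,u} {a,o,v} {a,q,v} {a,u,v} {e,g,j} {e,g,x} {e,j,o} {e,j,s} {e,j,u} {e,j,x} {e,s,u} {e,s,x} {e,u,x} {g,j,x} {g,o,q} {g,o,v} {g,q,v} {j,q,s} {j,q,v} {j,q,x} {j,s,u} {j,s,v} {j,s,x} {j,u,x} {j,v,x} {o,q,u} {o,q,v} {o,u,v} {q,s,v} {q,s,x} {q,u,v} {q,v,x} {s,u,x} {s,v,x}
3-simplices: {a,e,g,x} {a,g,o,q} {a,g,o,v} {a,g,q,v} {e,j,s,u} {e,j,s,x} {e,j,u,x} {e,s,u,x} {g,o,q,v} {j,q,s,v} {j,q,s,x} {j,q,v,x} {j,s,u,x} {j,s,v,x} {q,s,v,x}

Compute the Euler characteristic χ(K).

χ(K)=0

n_0=10 n_1=39 n_2=44 n_3=15
χ=+10−39+44−15=0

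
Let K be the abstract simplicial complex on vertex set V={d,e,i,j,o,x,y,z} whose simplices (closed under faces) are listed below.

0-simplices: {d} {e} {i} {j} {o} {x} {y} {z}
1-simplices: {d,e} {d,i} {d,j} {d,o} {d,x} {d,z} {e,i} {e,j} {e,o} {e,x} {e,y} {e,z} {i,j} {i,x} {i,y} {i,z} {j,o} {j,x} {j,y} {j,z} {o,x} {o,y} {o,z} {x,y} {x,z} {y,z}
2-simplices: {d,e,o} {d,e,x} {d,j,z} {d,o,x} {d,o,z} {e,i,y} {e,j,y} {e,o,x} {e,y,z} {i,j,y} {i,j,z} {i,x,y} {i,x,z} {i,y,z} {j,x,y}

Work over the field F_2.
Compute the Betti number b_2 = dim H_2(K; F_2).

n_0=8 n_1=26 n_2=15  [Z2]
∂1: piv[de,di,dj,do,dx,dz,ey] rk=7  ker:ei,ej,eo,ex,ez,ij,ix,iy,iz,jo,jx,jy,jz,ox,oy,oz,xy,xz,yz
∂2: piv[deo,dex,djz,dox,doz,eiy,ejy,eyz,ijy,ijz,ixy,ixz,iyz,jxy] rk=14  ker:eox
b_2=(15−14)−0=1

b_2=1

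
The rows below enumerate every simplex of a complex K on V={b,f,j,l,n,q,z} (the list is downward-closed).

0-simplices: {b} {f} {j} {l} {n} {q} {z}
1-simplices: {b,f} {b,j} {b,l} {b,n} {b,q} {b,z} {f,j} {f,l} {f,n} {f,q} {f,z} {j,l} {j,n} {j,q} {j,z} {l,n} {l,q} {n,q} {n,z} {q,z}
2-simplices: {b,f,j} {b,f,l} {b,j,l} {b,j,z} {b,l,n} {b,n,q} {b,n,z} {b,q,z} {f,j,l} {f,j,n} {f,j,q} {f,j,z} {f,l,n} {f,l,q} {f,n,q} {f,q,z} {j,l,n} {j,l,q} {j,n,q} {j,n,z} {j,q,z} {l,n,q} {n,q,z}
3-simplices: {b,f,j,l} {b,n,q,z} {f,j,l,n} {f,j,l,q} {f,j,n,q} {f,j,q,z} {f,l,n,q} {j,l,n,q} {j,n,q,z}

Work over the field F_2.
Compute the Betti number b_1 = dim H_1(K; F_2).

b_1=0

n_0=7 n_1=20 n_2=23 n_3=9  [Z2]
∂1: piv[bf,bj,bl,bn,bq,bz] rk=6  ker:fj,fl,fn,fq,fz,jl,jn,jq,jz,ln,lq,nq,nz,qz
∂2: piv[bfj,bfl,bjl,bjz,bln,bnq,bnz,bqz,fjn,fjq,fjz,fln,flq,fnq] rk=14  ker:fjl,fqz,jln,jlq,jnq,jnz,jqz,lnq,nqz
∂3: piv[bfjl,bnqz,fjln,fjlq,fjnq,fjqz,flnq,jnqz] rk=8  ker:jlnq
b_1=(20−6)−14=0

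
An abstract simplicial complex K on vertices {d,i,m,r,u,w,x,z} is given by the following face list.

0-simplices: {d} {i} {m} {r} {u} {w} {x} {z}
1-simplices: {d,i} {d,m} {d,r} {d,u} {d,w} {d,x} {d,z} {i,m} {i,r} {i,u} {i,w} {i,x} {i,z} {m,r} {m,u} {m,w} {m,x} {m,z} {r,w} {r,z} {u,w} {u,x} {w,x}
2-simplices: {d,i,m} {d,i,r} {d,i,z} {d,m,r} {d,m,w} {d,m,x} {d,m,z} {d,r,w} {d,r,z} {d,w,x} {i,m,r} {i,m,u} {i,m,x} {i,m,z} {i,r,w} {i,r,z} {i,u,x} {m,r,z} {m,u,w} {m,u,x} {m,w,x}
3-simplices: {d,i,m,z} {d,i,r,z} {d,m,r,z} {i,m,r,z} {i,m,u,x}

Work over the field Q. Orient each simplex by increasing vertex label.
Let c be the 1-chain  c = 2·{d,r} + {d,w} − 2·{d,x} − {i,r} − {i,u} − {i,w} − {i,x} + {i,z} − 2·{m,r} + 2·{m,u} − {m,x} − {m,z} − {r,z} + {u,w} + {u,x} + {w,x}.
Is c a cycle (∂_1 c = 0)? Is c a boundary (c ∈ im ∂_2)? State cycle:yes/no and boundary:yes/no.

cycle:no boundary:no

n_0=8 n_1=23 n_2=21 n_3=5  [Q]
∂1: piv[di,dm,dr,du,dw,dx,dz] rk=7  ker:im,ir,iu,iw,ix,iz,mr,mu,mw,mx,mz,rw,rz,uw,ux,wx
∂2: piv[dim,dir,diz,dmr,dmw,dmx,dmz,drw,drz,dwx,imu,imx,irw,iux,muw] rk=15  ker:imr,imz,irz,mrz,mux,mwx
∂3: piv[dimz,dirz,dmrz,imrz,imux] rk=5
∂1c = −{d} + 3·{i} + 2·{m} − {u} − 2·{x} − {z}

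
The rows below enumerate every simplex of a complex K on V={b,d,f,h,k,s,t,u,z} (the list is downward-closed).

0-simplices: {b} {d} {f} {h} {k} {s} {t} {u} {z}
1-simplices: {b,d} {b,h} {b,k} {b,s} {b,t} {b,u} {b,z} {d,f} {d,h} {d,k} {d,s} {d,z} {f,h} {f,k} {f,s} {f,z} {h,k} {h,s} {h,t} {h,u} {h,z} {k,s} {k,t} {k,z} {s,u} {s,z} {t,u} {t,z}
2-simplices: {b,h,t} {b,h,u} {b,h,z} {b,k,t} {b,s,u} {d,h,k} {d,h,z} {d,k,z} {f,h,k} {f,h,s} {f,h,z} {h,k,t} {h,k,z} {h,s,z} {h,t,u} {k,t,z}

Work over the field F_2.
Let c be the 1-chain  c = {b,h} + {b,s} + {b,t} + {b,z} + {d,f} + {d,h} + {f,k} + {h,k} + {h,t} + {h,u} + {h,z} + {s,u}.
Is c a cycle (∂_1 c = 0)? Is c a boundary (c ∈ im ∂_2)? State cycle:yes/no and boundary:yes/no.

cycle:yes boundary:no

n_0=9 n_1=28 n_2=16  [Z2]
∂1: piv[bd,bh,bk,bs,bt,bu,bz,df] rk=8  ker:dh,dk,ds,dz,fh,fk,fs,fz,hk,hs,ht,hu,hz,ks,kt,kz,su,sz,tu,tz
∂2: piv[bht,bhu,bhz,bkt,bsu,dhk,dhz,dkz,fhk,fhs,fhz,hkt,hsz,htu,ktz] rk=15  ker:hkz
∂1c = 0
c vs im∂2: residual ≠ 0 ⇒ not boundary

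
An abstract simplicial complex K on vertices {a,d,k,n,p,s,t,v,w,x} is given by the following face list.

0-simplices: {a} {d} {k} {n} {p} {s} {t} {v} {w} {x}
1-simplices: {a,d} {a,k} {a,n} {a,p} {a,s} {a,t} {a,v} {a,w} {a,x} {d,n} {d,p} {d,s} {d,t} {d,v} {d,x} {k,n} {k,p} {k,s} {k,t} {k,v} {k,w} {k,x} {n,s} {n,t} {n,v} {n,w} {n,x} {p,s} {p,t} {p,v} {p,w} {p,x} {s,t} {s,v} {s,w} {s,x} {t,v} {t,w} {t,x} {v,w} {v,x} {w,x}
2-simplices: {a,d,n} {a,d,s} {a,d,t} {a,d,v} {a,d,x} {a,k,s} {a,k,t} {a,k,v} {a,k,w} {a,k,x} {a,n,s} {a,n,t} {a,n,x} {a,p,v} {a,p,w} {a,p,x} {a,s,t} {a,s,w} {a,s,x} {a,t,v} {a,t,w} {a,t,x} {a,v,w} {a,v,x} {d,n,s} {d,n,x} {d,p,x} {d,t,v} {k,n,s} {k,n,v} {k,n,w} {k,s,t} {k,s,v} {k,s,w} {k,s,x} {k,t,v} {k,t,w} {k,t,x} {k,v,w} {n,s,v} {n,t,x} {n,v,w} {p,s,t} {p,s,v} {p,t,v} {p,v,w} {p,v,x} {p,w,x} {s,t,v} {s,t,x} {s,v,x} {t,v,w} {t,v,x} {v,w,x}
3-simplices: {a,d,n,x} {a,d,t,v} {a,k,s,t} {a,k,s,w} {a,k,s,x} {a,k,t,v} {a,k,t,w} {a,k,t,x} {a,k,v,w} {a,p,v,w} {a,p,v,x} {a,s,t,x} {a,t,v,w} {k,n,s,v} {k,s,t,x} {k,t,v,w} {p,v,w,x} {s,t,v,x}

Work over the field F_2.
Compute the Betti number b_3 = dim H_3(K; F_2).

b_3=2

n_0=10 n_1=42 n_2=54 n_3=18  [Z2]
∂1: piv[ad,ak,an,ap,as,at,av,aw,ax] rk=9  ker:dn,dp,ds,dt,dv,dx,kn,kp,ks,kt,kv,kw,kx,ns,nt,nv,nw,nx,ps,pt,pv,pw,px,st,sv,sw,sx,tv,tw,tx,vw,vx,wx
∂2: piv[adn,ads,adt,adv,adx,aks,akt,akv,akw,akx,ans,ant,anx,apv,apw,apx,ast,asw,asx,atv,atw,atx,avw,avx,dpx,kns,knv,knw,ksv,pst,psv,pwx] rk=32  ker:dns,dnx,dtv,kst,ksw,ksx,ktv,ktw,ktx,kvw,nsv,ntx,nvw,ptv,pvw,pvx,stv,stx,svx,tvw,tvx,vwx
∂3: piv[adnx,adtv,akst,aksw,aksx,aktv,aktw,aktx,akvw,apvw,apvx,astx,atvw,knsv,pvwx,stvx] rk=16  ker:kstx,ktvw
b_3=(18−16)−0=2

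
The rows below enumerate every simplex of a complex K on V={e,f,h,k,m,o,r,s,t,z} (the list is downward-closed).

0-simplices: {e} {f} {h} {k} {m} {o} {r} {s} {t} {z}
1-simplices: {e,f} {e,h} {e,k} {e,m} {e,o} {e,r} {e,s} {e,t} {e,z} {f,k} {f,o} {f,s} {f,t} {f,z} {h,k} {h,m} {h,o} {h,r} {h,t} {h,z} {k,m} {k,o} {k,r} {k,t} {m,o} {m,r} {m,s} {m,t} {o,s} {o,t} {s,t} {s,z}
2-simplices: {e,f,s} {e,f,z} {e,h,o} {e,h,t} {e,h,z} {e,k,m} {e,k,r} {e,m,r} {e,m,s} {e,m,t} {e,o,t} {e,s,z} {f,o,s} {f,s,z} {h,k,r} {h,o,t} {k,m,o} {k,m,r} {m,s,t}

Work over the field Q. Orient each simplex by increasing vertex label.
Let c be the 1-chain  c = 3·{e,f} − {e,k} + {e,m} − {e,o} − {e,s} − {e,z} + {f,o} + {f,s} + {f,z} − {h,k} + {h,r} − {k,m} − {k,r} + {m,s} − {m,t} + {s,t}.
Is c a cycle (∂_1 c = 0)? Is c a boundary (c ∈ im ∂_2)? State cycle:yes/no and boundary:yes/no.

cycle:yes boundary:no

n_0=10 n_1=32 n_2=19  [Q]
∂1: piv[ef,eh,ek,em,eo,er,es,et,ez] rk=9  ker:fk,fo,fs,ft,fz,hk,hm,ho,hr,ht,hz,km,ko,kr,kt,mo,mr,ms,mt,os,ot,st,sz
∂2: piv[efs,efz,eho,eht,ehz,ekm,ekr,emr,ems,emt,eot,esz,fos,hkr,kmo,mst] rk=16  ker:fsz,hot,kmr
∂1c = 0
c vs im∂2: residual ≠ 0 ⇒ not boundary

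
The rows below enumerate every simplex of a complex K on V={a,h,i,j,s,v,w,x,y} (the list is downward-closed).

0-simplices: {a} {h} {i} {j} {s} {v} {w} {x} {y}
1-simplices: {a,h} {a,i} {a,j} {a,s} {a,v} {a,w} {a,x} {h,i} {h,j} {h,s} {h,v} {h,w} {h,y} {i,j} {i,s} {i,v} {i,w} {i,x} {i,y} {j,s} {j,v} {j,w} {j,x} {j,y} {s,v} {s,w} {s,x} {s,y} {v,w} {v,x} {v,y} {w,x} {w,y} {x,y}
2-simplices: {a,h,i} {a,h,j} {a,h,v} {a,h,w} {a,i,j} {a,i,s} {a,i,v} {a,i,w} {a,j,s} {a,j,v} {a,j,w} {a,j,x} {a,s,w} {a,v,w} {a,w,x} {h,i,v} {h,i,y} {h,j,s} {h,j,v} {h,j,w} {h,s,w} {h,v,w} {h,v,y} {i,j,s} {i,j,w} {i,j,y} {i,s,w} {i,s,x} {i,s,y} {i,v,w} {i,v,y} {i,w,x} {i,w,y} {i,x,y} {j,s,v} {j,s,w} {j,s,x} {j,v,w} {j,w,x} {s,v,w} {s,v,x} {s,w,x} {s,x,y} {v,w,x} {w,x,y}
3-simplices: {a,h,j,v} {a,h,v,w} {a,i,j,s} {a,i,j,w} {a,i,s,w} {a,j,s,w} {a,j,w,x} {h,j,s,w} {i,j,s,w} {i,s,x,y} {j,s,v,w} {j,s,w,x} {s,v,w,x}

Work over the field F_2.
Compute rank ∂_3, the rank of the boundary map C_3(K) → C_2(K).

rank∂_3=12

n_0=9 n_1=34 n_2=45 n_3=13  [Z2]
∂1: piv[ah,ai,aj,as,av,aw,ax,hy] rk=8  ker:hi,hj,hs,hv,hw,ij,is,iv,iw,ix,iy,js,jv,jw,jx,jy,sv,sw,sx,sy,vw,vx,vy,wx,wy,xy
∂2: piv[ahi,ahj,ahv,ahw,aij,ais,aiv,aiw,ajs,ajv,ajw,ajx,asw,avw,awx,hiy,hjs,hvy,ijy,isx,isy,iwx,iwy,ixy,jsv,svx] rk=26  ker:hiv,hjv,hjw,hsw,hvw,ijs,ijw,isw,ivw,ivy,jsw,jsx,jvw,jwx,svw,swx,sxy,vwx,wxy
∂3: piv[ahjv,ahvw,aijs,aijw,aisw,ajsw,ajwx,hjsw,isxy,jsvw,jswx,svwx] rk=12  ker:ijsw
rk∂_3=12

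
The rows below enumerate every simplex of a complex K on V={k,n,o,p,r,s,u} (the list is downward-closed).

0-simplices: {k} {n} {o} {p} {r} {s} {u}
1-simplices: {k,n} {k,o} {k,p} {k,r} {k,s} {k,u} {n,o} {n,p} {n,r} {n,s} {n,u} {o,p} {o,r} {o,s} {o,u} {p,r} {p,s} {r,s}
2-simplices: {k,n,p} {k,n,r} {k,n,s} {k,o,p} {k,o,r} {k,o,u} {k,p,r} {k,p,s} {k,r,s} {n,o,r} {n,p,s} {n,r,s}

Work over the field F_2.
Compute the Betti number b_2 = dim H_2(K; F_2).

n_0=7 n_1=18 n_2=12  [Z2]
∂1: piv[kn,ko,kp,kr,ks,ku] rk=6  ker:no,np,nr,ns,nu,op,or,os,ou,pr,ps,rs
∂2: piv[knp,knr,kns,kop,kor,kou,kpr,kps,krs,nor] rk=10  ker:nps,nrs
b_2=(12−10)−0=2

b_2=2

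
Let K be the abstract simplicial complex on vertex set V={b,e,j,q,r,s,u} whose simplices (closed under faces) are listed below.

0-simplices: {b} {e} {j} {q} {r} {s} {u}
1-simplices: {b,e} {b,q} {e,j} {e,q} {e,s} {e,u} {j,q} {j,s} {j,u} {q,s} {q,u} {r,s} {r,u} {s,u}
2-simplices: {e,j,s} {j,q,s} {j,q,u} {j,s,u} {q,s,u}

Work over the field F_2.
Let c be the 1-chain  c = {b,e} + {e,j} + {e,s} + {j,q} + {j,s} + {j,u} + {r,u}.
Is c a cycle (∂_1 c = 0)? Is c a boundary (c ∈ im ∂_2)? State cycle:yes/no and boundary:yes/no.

cycle:no boundary:no

n_0=7 n_1=14 n_2=5  [Z2]
∂1: piv[be,bq,ej,es,eu,rs] rk=6  ker:eq,jq,js,ju,qs,qu,ru,su
∂2: piv[ejs,jqs,jqu,jsu] rk=4  ker:qsu
∂1c = {b} + {e} + {q} + {r}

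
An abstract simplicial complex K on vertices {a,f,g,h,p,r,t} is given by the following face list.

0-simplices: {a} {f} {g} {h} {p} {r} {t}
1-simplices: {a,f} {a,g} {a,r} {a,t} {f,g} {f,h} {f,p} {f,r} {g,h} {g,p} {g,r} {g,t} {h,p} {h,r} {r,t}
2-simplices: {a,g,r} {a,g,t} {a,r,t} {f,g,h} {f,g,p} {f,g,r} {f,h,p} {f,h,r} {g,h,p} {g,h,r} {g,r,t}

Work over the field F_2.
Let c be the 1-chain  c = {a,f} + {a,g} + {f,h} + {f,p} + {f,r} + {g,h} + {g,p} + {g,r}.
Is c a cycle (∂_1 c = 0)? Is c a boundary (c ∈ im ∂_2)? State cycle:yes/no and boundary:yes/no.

n_0=7 n_1=15 n_2=11  [Z2]
∂1: piv[af,ag,ar,at,fh,fp] rk=6  ker:fg,fr,gh,gp,gr,gt,hp,hr,rt
∂2: piv[agr,agt,art,fgh,fgp,fgr,fhp,fhr] rk=8  ker:ghp,ghr,grt
∂1c = 0
c vs im∂2: residual ≠ 0 ⇒ not boundary

cycle:yes boundary:no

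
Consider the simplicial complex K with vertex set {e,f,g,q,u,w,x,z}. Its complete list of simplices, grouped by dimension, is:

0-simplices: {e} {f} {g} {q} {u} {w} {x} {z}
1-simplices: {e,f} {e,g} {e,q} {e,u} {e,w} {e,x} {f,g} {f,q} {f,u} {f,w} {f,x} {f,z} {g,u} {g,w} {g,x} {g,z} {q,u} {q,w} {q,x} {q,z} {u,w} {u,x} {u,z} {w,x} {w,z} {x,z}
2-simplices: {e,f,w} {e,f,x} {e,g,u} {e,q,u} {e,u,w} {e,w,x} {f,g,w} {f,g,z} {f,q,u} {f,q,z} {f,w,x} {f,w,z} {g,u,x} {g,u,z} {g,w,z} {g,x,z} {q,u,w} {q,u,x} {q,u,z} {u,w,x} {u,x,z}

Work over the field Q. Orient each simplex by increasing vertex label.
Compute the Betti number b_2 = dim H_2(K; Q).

b_2=3

n_0=8 n_1=26 n_2=21  [Q]
∂1: piv[ef,eg,eq,eu,ew,ex,fz] rk=7  ker:fg,fq,fu,fw,fx,gu,gw,gx,gz,qu,qw,qx,qz,uw,ux,uz,wx,wz,xz
∂2: piv[efw,efx,egu,equ,euw,ewx,fgw,fgz,fqu,fqz,fwz,gux,guz,gxz,quw,qux,quz,uwx] rk=18  ker:fwx,gwz,uxz
b_2=(21−18)−0=3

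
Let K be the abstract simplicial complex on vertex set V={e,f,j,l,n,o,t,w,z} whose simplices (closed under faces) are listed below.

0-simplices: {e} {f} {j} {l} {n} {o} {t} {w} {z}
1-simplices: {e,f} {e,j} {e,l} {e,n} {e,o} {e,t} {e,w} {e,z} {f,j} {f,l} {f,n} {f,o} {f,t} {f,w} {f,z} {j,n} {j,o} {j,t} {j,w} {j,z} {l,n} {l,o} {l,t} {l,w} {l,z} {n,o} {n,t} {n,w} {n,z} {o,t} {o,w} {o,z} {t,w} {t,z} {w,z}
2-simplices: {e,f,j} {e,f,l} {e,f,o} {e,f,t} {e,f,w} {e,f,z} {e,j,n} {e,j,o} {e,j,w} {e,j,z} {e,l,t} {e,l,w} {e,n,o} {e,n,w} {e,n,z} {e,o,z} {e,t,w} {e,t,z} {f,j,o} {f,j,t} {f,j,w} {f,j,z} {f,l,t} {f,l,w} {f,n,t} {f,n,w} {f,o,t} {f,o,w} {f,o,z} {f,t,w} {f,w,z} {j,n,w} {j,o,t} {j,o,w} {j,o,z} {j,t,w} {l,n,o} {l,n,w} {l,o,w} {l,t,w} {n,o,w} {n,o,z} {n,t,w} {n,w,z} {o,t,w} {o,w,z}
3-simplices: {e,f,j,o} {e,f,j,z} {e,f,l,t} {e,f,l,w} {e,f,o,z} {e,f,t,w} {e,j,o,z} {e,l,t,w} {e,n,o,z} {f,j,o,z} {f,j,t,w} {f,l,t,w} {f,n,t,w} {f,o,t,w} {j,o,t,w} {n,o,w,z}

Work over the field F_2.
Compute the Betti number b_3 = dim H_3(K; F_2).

b_3=2

n_0=9 n_1=35 n_2=46 n_3=16  [Z2]
∂1: piv[ef,ej,el,en,eo,et,ew,ez] rk=8  ker:fj,fl,fn,fo,ft,fw,fz,jn,jo,jt,jw,jz,ln,lo,lt,lw,lz,no,nt,nw,nz,ot,ow,oz,tw,tz,wz
∂2: piv[efj,efl,efo,eft,efw,efz,ejn,ejo,ejw,ejz,elt,elw,eno,enw,enz,eoz,etw,etz,fjt,fnt,fnw,fot,fow,fwz,lno,lnw] rk=26  ker:fjo,fjw,fjz,flt,flw,foz,ftw,jnw,jot,jow,joz,jtw,low,ltw,now,noz,ntw,nwz,otw,owz
∂3: piv[efjo,efjz,eflt,eflw,efoz,eftw,ejoz,eltw,enoz,fjtw,fntw,fotw,jotw,nowz] rk=14  ker:fjoz,fltw
b_3=(16−14)−0=2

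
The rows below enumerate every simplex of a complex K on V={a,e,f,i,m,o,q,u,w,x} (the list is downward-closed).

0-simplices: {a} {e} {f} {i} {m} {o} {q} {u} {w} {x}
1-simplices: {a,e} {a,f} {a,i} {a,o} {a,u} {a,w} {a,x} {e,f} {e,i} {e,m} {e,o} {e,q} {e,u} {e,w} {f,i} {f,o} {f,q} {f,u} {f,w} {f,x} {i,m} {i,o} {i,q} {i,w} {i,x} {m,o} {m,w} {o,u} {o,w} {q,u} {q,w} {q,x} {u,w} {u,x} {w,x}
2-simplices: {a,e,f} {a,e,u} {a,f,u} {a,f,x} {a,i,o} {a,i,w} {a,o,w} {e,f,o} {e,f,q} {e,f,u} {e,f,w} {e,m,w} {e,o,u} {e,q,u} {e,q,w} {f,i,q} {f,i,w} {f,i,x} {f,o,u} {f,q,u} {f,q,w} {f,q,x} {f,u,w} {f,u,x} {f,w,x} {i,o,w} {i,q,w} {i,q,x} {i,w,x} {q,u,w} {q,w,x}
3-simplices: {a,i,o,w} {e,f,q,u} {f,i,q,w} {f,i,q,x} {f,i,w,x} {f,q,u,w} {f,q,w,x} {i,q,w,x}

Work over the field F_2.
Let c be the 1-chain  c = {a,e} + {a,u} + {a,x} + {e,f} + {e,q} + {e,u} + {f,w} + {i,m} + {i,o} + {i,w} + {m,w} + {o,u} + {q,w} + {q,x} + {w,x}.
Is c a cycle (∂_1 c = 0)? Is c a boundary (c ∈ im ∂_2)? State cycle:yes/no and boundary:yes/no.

cycle:no boundary:no

n_0=10 n_1=35 n_2=31 n_3=8  [Z2]
∂1: piv[ae,af,ai,ao,au,aw,ax,em,eq] rk=9  ker:ef,ei,eo,eu,ew,fi,fo,fq,fu,fw,fx,im,io,iq,iw,ix,mo,mw,ou,ow,qu,qw,qx,uw,ux,wx
∂2: piv[aef,aeu,afu,afx,aio,aiw,aow,efo,efq,efw,emw,eou,equ,eqw,fiq,fiw,fix,fqx,fuw,fux,fwx] rk=21  ker:efu,fou,fqu,fqw,iow,iqw,iqx,iwx,quw,qwx
∂3: piv[aiow,efqu,fiqw,fiqx,fiwx,fquw,fqwx] rk=7  ker:iqwx
∂1c = {a} + {i} + {q} + {u} + {w} + {x}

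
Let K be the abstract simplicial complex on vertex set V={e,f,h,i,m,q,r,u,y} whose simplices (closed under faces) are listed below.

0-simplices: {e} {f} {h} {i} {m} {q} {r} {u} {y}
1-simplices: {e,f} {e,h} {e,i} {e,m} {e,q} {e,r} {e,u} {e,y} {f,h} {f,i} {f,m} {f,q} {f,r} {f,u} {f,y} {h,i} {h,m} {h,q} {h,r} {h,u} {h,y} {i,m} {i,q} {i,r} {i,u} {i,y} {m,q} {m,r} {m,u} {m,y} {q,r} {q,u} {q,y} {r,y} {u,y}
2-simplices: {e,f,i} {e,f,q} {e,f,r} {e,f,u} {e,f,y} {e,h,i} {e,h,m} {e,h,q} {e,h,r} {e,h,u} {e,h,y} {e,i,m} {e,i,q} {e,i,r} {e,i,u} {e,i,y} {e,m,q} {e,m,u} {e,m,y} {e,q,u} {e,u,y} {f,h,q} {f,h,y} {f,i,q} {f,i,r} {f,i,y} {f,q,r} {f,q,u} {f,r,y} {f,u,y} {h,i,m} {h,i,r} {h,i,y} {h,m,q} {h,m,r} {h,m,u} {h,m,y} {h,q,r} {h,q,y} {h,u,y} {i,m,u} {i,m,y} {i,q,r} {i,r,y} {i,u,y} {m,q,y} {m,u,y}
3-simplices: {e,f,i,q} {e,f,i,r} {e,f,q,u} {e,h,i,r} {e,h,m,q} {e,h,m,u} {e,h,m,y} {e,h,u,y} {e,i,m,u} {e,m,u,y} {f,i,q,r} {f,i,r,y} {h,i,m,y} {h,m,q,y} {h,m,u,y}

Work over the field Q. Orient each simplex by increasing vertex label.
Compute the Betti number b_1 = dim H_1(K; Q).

n_0=9 n_1=35 n_2=47 n_3=15  [Q]
∂1: piv[ef,eh,ei,em,eq,er,eu,ey] rk=8  ker:fh,fi,fm,fq,fr,fu,fy,hi,hm,hq,hr,hu,hy,im,iq,ir,iu,iy,mq,mr,mu,my,qr,qu,qy,ry,uy
∂2: piv[efi,efq,efr,efu,efy,ehi,ehm,ehq,ehr,ehu,ehy,eim,eiq,eir,eiu,eiy,emq,emu,emy,equ,euy,fhq,fqr,fry,hmr,hqy] rk=26  ker:fhy,fiq,fir,fiy,fqu,fuy,him,hir,hiy,hmq,hmu,hmy,hqr,huy,imu,imy,iqr,iry,iuy,mqy,muy
∂3: piv[efiq,efir,efqu,ehir,ehmq,ehmu,ehmy,ehuy,eimu,emuy,fiqr,firy,himy,hmqy] rk=14  ker:hmuy
b_1=(35−8)−26=1

b_1=1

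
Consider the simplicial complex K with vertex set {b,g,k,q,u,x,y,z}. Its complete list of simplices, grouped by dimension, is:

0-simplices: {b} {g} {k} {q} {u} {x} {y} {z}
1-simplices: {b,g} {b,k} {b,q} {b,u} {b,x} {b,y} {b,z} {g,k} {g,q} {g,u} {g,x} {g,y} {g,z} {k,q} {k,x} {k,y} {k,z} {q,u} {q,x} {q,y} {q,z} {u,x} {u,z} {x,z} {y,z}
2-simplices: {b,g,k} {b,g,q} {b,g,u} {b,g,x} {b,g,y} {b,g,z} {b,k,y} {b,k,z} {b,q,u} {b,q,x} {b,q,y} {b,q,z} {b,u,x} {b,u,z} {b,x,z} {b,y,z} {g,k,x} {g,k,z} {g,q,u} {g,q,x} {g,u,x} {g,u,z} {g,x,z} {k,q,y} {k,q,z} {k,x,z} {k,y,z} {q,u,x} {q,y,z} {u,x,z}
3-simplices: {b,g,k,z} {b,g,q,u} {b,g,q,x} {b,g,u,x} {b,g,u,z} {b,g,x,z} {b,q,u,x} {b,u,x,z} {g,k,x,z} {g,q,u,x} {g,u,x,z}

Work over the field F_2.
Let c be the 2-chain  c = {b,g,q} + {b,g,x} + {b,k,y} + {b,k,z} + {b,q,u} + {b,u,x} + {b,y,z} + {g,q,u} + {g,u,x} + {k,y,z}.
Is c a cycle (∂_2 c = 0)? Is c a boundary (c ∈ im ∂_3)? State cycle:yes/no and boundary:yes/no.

cycle:yes boundary:no

n_0=8 n_1=25 n_2=30 n_3=11  [Z2]
∂1: piv[bg,bk,bq,bu,bx,by,bz] rk=7  ker:gk,gq,gu,gx,gy,gz,kq,kx,ky,kz,qu,qx,qy,qz,ux,uz,xz,yz
∂2: piv[bgk,bgq,bgu,bgx,bgy,bgz,bky,bkz,bqu,bqx,bqy,bqz,bux,buz,bxz,byz,gkx,kqy] rk=18  ker:gkz,gqu,gqx,gux,guz,gxz,kqz,kxz,kyz,qux,qyz,uxz
∂3: piv[bgkz,bgqu,bgqx,bgux,bguz,bgxz,bqux,buxz,gkxz] rk=9  ker:gqux,guxz
∂2c = 0
c vs im∂3: residual ≠ 0 ⇒ not boundary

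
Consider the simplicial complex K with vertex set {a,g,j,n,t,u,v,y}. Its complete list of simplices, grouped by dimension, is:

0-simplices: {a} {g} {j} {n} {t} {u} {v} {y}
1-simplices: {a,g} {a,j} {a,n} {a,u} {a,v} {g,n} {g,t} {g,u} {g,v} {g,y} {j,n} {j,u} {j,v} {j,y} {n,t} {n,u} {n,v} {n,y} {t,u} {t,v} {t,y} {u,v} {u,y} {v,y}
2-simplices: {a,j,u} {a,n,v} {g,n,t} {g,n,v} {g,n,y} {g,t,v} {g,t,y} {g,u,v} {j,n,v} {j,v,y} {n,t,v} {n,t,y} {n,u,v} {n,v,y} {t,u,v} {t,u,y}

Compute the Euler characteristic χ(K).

χ(K)=0

n_0=8 n_1=24 n_2=16
χ=+8−24+16=0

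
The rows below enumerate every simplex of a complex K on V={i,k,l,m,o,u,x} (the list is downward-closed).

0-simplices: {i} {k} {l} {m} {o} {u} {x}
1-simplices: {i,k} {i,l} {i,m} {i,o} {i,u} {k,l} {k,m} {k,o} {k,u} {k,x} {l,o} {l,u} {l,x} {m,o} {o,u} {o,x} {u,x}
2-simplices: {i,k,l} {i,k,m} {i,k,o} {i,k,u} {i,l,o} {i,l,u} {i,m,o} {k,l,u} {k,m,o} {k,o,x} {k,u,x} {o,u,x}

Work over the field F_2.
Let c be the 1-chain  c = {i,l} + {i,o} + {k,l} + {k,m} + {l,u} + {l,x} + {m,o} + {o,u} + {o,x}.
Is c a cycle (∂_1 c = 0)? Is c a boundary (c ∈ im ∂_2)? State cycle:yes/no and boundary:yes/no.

cycle:yes boundary:no

n_0=7 n_1=17 n_2=12  [Z2]
∂1: piv[ik,il,im,io,iu,kx] rk=6  ker:kl,km,ko,ku,lo,lu,lx,mo,ou,ox,ux
∂2: piv[ikl,ikm,iko,iku,ilo,ilu,imo,kox,kux,oux] rk=10  ker:klu,kmo
∂1c = 0
c vs im∂2: residual ≠ 0 ⇒ not boundary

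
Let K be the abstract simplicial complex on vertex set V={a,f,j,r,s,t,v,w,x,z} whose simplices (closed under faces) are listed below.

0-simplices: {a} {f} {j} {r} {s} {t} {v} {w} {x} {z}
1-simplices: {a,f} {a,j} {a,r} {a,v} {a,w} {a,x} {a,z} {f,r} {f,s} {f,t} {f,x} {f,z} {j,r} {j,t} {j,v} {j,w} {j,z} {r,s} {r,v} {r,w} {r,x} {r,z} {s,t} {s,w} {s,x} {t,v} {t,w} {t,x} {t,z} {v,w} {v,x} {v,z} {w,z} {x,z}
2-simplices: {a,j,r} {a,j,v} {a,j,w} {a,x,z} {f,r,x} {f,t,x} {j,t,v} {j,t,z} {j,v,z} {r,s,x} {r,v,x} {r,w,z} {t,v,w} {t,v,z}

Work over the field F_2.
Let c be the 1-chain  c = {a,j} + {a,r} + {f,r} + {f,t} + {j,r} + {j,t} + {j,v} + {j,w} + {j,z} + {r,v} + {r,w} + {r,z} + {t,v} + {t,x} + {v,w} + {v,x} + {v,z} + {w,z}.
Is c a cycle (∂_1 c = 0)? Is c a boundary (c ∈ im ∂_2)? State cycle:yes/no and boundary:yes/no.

n_0=10 n_1=34 n_2=14  [Z2]
∂1: piv[af,aj,ar,av,aw,ax,az,fs,ft] rk=9  ker:fr,fx,fz,jr,jt,jv,jw,jz,rs,rv,rw,rx,rz,st,sw,sx,tv,tw,tx,tz,vw,vx,vz,wz,xz
∂2: piv[ajr,ajv,ajw,axz,frx,ftx,jtv,jtz,jvz,rsx,rvx,rwz,tvw] rk=13  ker:tvz
∂1c = 0
c vs im∂2: residual ≠ 0 ⇒ not boundary

cycle:yes boundary:no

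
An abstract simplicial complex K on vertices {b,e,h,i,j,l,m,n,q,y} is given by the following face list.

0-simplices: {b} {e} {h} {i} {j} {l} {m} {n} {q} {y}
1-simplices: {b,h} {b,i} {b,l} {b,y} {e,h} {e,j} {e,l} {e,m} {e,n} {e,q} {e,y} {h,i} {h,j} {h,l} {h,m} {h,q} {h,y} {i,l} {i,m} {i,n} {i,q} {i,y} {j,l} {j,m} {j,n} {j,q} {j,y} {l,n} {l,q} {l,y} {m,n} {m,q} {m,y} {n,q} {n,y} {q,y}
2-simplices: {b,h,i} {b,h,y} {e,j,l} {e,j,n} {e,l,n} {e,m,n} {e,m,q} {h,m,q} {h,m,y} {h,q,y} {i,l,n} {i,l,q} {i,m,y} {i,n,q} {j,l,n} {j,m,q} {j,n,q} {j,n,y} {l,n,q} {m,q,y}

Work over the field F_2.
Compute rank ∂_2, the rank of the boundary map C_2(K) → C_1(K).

rank∂_2=17

n_0=10 n_1=36 n_2=20  [Z2]
∂1: piv[bh,bi,bl,by,eh,ej,em,en,eq] rk=9  ker:el,ey,hi,hj,hl,hm,hq,hy,il,im,in,iq,iy,jl,jm,jn,jq,jy,ln,lq,ly,mn,mq,my,nq,ny,qy
∂2: piv[bhi,bhy,ejl,ejn,eln,emn,emq,hmq,hmy,hqy,iln,ilq,imy,inq,jmq,jnq,jny] rk=17  ker:jln,lnq,mqy
rk∂_2=17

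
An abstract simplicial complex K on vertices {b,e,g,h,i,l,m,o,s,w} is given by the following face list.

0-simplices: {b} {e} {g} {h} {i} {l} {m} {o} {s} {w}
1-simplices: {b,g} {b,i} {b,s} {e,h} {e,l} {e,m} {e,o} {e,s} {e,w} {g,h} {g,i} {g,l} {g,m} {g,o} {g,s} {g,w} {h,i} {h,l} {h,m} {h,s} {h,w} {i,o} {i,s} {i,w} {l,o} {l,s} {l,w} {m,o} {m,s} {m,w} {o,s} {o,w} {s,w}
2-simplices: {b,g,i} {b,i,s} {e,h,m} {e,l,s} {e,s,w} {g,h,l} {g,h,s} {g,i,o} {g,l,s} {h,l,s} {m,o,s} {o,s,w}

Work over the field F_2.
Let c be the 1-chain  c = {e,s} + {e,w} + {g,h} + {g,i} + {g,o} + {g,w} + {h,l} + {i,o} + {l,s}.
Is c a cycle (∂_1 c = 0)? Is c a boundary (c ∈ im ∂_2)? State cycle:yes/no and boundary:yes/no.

n_0=10 n_1=33 n_2=12  [Z2]
∂1: piv[bg,bi,bs,eh,el,em,eo,es,ew] rk=9  ker:gh,gi,gl,gm,go,gs,gw,hi,hl,hm,hs,hw,io,is,iw,lo,ls,lw,mo,ms,mw,os,ow,sw
∂2: piv[bgi,bis,ehm,els,esw,ghl,ghs,gio,gls,mos,osw] rk=11  ker:hls
∂1c = 0
c vs im∂2: residual ≠ 0 ⇒ not boundary

cycle:yes boundary:no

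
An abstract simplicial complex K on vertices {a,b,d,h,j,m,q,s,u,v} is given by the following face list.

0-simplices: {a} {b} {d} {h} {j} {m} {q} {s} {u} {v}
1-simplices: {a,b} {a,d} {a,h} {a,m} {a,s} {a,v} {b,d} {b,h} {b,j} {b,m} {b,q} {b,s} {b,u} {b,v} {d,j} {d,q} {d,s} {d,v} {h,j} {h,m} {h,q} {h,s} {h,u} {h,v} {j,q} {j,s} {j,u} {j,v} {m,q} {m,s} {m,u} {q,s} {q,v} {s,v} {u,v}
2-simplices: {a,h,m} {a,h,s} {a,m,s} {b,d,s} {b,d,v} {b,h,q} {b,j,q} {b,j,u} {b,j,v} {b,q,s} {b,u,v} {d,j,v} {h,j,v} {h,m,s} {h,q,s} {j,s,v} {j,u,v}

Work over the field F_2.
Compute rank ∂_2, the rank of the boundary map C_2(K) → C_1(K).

n_0=10 n_1=35 n_2=17  [Z2]
∂1: piv[ab,ad,ah,am,as,av,bj,bq,bu] rk=9  ker:bd,bh,bm,bs,bv,dj,dq,ds,dv,hj,hm,hq,hs,hu,hv,jq,js,ju,jv,mq,ms,mu,qs,qv,sv,uv
∂2: piv[ahm,ahs,ams,bds,bdv,bhq,bjq,bju,bjv,bqs,buv,djv,hjv,hqs,jsv] rk=15  ker:hms,juv
rk∂_2=15

rank∂_2=15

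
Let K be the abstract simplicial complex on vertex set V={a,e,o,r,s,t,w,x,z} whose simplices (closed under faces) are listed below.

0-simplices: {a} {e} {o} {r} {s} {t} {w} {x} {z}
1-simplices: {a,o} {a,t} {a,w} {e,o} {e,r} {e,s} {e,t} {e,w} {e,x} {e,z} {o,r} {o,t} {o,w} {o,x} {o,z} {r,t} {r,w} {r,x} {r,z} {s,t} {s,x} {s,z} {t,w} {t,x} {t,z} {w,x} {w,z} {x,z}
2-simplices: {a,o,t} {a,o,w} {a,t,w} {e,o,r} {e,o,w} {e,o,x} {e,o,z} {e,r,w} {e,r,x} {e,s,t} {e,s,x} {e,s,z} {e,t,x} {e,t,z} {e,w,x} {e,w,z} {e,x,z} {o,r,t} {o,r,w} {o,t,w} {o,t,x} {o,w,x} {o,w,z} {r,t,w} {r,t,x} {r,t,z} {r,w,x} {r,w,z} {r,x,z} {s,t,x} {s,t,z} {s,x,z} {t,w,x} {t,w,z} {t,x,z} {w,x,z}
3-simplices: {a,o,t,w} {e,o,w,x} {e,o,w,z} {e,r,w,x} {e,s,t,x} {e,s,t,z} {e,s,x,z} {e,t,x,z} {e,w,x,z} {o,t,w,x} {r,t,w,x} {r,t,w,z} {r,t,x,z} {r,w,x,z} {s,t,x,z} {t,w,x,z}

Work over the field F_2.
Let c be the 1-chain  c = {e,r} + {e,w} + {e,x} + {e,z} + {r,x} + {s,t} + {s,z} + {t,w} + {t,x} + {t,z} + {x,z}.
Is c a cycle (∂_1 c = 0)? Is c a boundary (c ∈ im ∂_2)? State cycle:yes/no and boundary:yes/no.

cycle:yes boundary:yes

n_0=9 n_1=28 n_2=36 n_3=16  [Z2]
∂1: piv[ao,at,aw,eo,er,es,ex,ez] rk=8  ker:et,ew,or,ot,ow,ox,oz,rt,rw,rx,rz,st,sx,sz,tw,tx,tz,wx,wz,xz
∂2: piv[aot,aow,atw,eor,eow,eox,eoz,erw,erx,est,esx,esz,etx,etz,ewx,ewz,exz,ort,otx,rtz] rk=20  ker:orw,otw,owx,owz,rtw,rtx,rwx,rwz,rxz,stx,stz,sxz,twx,twz,txz,wxz
∂3: piv[aotw,eowx,eowz,erwx,estx,estz,esxz,etxz,ewxz,otwx,rtwx,rtwz,rtxz,rwxz] rk=14  ker:stxz,twxz
∂1c = 0
c vs im∂2: reduces to 0 ⇒ boundary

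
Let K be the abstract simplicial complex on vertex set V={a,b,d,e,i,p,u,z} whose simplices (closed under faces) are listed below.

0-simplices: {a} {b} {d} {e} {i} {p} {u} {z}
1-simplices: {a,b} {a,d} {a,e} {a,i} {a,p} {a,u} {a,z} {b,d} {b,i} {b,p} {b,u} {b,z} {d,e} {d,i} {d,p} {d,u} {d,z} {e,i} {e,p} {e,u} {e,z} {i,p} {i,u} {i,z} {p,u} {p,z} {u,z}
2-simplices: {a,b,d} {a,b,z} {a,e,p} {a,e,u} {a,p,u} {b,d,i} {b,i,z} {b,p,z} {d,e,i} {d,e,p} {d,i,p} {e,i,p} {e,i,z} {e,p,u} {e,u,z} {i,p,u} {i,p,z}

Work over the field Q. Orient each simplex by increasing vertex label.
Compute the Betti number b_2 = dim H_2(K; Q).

b_2=2

n_0=8 n_1=27 n_2=17  [Q]
∂1: piv[ab,ad,ae,ai,ap,au,az] rk=7  ker:bd,bi,bp,bu,bz,de,di,dp,du,dz,ei,ep,eu,ez,ip,iu,iz,pu,pz,uz
∂2: piv[abd,abz,aep,aeu,apu,bdi,biz,bpz,dei,dep,dip,eiz,euz,ipu,ipz] rk=15  ker:eip,epu
b_2=(17−15)−0=2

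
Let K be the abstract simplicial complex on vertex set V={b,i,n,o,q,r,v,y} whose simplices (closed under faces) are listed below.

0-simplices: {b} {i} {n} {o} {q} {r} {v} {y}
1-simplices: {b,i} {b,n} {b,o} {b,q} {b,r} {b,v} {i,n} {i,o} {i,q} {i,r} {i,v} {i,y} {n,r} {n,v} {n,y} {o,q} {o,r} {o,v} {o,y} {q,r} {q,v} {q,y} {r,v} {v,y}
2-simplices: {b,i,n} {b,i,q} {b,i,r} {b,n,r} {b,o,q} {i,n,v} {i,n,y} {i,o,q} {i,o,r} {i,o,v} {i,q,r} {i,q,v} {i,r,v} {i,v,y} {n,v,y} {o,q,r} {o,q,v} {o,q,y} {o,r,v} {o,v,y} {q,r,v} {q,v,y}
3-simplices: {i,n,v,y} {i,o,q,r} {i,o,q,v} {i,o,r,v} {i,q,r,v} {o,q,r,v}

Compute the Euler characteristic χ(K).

n_0=8 n_1=24 n_2=22 n_3=6
χ=+8−24+22−6=0

χ(K)=0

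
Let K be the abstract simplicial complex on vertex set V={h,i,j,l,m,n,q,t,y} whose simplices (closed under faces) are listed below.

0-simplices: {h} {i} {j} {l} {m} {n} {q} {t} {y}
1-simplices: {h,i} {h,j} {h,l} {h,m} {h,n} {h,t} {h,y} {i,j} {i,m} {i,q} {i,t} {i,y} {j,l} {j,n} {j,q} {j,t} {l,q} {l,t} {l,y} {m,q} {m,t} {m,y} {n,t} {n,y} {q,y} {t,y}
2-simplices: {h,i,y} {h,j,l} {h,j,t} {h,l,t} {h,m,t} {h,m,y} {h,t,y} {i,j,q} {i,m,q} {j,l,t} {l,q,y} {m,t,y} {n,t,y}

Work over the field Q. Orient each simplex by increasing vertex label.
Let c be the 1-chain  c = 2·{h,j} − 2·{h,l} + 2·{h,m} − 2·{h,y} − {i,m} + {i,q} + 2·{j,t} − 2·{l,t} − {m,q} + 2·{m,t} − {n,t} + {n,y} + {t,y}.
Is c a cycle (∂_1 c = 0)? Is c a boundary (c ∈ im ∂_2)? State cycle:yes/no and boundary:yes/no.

n_0=9 n_1=26 n_2=13  [Q]
∂1: piv[hi,hj,hl,hm,hn,ht,hy,iq] rk=8  ker:ij,im,it,iy,jl,jn,jq,jt,lq,lt,ly,mq,mt,my,nt,ny,qy,ty
∂2: piv[hiy,hjl,hjt,hlt,hmt,hmy,hty,ijq,imq,lqy,nty] rk=11  ker:jlt,mty
∂1c = 0
c vs im∂2: reduces to 0 ⇒ boundary

cycle:yes boundary:yes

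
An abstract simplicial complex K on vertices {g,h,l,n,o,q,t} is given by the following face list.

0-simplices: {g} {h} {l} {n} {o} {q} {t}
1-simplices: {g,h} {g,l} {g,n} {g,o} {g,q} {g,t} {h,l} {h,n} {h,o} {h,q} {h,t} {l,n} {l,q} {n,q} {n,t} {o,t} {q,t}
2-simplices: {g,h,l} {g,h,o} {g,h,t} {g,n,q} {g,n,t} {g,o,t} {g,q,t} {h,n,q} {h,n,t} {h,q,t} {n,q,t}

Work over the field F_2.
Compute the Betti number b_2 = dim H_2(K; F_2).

b_2=2

n_0=7 n_1=17 n_2=11  [Z2]
∂1: piv[gh,gl,gn,go,gq,gt] rk=6  ker:hl,hn,ho,hq,ht,ln,lq,nq,nt,ot,qt
∂2: piv[ghl,gho,ght,gnq,gnt,got,gqt,hnq,hnt] rk=9  ker:hqt,nqt
b_2=(11−9)−0=2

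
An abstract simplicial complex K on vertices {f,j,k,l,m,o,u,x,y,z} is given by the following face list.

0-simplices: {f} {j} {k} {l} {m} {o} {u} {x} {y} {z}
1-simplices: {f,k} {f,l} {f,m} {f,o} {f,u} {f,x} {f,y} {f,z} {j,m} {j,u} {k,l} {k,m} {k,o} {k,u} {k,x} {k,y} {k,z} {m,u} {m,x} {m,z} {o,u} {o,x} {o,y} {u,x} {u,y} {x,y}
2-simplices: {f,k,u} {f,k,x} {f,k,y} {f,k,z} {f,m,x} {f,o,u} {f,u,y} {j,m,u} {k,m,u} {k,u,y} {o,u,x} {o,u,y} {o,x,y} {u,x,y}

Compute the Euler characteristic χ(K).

n_0=10 n_1=26 n_2=14
χ=+10−26+14=-2

χ(K)=-2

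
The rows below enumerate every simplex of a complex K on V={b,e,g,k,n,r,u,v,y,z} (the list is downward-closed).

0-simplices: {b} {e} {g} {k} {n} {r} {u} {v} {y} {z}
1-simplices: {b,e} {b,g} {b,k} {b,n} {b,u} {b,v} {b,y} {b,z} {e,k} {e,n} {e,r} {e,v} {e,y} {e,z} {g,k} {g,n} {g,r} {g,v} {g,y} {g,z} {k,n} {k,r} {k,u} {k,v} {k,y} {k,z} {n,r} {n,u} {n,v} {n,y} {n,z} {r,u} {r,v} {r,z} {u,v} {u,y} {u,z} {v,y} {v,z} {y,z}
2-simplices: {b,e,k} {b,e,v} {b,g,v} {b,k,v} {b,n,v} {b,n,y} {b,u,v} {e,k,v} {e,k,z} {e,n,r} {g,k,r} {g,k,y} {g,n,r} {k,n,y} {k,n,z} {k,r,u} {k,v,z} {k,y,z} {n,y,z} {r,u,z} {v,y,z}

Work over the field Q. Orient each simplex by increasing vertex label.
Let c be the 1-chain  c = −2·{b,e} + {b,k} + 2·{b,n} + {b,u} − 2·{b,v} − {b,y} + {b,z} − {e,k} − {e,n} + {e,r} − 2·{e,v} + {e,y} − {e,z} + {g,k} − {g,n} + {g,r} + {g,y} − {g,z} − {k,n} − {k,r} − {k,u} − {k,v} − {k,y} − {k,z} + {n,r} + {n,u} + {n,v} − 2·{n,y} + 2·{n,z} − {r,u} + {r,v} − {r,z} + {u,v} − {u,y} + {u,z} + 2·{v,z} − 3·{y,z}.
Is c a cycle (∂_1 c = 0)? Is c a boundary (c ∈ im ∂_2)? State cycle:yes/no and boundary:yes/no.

cycle:no boundary:no

n_0=10 n_1=40 n_2=21  [Q]
∂1: piv[be,bg,bk,bn,bu,bv,by,bz,er] rk=9  ker:ek,en,ev,ey,ez,gk,gn,gr,gv,gy,gz,kn,kr,ku,kv,ky,kz,nr,nu,nv,ny,nz,ru,rv,rz,uv,uy,uz,vy,vz,yz
∂2: piv[bek,bev,bgv,bkv,bnv,bny,buv,ekz,enr,gkr,gky,gnr,kny,knz,kru,kvz,kyz,ruz,vyz] rk=19  ker:ekv,nyz
∂1c = {e} − {g} + 7·{k} − 4·{n} + 3·{r} − {u} − 4·{v} − {z}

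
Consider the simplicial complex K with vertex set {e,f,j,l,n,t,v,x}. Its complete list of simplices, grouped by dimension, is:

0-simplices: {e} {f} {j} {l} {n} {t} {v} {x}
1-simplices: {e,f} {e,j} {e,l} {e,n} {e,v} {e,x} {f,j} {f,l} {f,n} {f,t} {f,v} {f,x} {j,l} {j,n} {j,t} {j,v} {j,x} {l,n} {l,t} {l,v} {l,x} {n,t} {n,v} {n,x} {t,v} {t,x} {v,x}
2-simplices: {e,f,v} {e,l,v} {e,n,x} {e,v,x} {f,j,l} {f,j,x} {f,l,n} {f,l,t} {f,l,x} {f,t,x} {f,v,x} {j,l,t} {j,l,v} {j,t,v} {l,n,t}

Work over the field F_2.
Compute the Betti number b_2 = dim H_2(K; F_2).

b_2=0

n_0=8 n_1=27 n_2=15  [Z2]
∂1: piv[ef,ej,el,en,ev,ex,ft] rk=7  ker:fj,fl,fn,fv,fx,jl,jn,jt,jv,jx,ln,lt,lv,lx,nt,nv,nx,tv,tx,vx
∂2: piv[efv,elv,enx,evx,fjl,fjx,fln,flt,flx,ftx,fvx,jlt,jlv,jtv,lnt] rk=15
b_2=(15−15)−0=0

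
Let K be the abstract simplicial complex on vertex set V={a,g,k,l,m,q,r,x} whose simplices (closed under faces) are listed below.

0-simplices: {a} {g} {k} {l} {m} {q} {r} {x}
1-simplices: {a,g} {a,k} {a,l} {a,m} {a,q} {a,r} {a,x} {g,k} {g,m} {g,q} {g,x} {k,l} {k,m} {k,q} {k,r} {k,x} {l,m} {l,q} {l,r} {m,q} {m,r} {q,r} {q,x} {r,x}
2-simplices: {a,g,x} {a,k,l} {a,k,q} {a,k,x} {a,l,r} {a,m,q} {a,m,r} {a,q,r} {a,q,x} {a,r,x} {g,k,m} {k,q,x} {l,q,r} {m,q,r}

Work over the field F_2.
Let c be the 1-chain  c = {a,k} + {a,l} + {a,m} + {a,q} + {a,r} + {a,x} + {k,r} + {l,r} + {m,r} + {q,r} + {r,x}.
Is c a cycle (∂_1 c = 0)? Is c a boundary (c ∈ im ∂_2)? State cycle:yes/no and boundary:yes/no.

cycle:yes boundary:no

n_0=8 n_1=24 n_2=14  [Z2]
∂1: piv[ag,ak,al,am,aq,ar,ax] rk=7  ker:gk,gm,gq,gx,kl,km,kq,kr,kx,lm,lq,lr,mq,mr,qr,qx,rx
∂2: piv[agx,akl,akq,akx,alr,amq,amr,aqr,aqx,arx,gkm,lqr] rk=12  ker:kqx,mqr
∂1c = 0
c vs im∂2: residual ≠ 0 ⇒ not boundary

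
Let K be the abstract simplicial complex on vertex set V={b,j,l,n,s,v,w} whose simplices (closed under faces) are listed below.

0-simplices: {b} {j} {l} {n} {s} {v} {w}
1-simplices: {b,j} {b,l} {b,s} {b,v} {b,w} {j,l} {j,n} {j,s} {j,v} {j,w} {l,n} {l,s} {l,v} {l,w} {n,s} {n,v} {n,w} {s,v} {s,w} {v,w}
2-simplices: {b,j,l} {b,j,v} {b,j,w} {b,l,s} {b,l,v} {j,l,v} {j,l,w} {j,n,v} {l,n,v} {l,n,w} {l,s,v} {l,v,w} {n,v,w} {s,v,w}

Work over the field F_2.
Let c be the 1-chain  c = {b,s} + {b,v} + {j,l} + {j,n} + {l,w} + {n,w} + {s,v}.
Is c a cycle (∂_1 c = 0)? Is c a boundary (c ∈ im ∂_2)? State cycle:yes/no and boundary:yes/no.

n_0=7 n_1=20 n_2=14  [Z2]
∂1: piv[bj,bl,bs,bv,bw,jn] rk=6  ker:jl,js,jv,jw,ln,ls,lv,lw,ns,nv,nw,sv,sw,vw
∂2: piv[bjl,bjv,bjw,bls,blv,jlw,jnv,lnv,lnw,lsv,lvw,svw] rk=12  ker:jlv,nvw
∂1c = 0
c vs im∂2: reduces to 0 ⇒ boundary

cycle:yes boundary:yes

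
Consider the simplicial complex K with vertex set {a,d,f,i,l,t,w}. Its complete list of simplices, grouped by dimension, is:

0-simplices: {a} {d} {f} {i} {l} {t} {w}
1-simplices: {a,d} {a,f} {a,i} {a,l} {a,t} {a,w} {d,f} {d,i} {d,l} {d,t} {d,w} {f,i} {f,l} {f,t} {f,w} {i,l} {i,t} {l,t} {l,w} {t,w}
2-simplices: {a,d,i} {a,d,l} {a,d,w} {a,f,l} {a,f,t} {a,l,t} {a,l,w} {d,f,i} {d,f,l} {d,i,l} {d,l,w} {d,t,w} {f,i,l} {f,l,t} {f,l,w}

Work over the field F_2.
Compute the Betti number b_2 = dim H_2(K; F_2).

n_0=7 n_1=20 n_2=15  [Z2]
∂1: piv[ad,af,ai,al,at,aw] rk=6  ker:df,di,dl,dt,dw,fi,fl,ft,fw,il,it,lt,lw,tw
∂2: piv[adi,adl,adw,afl,aft,alt,alw,dfi,dfl,dil,dtw,flw] rk=12  ker:dlw,fil,flt
b_2=(15−12)−0=3

b_2=3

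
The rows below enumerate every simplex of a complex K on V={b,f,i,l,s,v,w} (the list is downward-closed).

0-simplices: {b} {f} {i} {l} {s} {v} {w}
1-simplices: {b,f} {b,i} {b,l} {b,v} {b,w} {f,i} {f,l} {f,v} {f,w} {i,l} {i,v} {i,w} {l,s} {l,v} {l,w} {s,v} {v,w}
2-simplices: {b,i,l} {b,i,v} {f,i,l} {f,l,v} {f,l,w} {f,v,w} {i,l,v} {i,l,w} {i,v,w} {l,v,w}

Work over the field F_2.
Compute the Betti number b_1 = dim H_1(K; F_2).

b_1=3

n_0=7 n_1=17 n_2=10  [Z2]
∂1: piv[bf,bi,bl,bv,bw,ls] rk=6  ker:fi,fl,fv,fw,il,iv,iw,lv,lw,sv,vw
∂2: piv[bil,biv,fil,flv,flw,fvw,ilv,ilw] rk=8  ker:ivw,lvw
b_1=(17−6)−8=3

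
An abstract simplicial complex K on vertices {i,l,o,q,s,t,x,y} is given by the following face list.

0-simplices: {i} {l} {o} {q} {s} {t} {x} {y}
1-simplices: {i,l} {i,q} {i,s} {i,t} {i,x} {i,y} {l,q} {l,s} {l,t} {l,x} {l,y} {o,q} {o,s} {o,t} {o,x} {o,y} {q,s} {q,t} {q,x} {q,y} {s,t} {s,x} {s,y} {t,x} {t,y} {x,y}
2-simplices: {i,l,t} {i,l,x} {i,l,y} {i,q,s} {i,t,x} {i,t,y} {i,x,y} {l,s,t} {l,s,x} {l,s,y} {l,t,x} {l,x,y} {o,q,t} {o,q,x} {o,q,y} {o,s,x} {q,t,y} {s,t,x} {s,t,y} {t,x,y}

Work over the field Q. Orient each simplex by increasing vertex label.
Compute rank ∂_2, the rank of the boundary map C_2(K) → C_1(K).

n_0=8 n_1=26 n_2=20  [Q]
∂1: piv[il,iq,is,it,ix,iy,oq] rk=7  ker:lq,ls,lt,lx,ly,os,ot,ox,oy,qs,qt,qx,qy,st,sx,sy,tx,ty,xy
∂2: piv[ilt,ilx,ily,iqs,itx,ity,ixy,lst,lsx,lsy,oqt,oqx,oqy,osx,qty] rk=15  ker:ltx,lxy,stx,sty,txy
rk∂_2=15

rank∂_2=15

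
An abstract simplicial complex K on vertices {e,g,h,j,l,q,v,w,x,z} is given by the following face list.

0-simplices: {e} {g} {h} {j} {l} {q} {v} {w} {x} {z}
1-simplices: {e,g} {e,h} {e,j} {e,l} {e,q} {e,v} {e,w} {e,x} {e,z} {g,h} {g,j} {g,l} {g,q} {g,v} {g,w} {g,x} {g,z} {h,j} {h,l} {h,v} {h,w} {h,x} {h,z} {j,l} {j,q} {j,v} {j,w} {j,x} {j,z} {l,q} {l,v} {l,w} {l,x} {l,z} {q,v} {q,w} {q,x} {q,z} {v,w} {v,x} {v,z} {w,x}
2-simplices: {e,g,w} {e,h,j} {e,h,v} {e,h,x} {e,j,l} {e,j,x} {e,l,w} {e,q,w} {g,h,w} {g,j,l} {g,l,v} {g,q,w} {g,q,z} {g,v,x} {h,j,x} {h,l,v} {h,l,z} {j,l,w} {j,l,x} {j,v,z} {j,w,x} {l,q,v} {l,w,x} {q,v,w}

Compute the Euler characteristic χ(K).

χ(K)=-8

n_0=10 n_1=42 n_2=24
χ=+10−42+24=-8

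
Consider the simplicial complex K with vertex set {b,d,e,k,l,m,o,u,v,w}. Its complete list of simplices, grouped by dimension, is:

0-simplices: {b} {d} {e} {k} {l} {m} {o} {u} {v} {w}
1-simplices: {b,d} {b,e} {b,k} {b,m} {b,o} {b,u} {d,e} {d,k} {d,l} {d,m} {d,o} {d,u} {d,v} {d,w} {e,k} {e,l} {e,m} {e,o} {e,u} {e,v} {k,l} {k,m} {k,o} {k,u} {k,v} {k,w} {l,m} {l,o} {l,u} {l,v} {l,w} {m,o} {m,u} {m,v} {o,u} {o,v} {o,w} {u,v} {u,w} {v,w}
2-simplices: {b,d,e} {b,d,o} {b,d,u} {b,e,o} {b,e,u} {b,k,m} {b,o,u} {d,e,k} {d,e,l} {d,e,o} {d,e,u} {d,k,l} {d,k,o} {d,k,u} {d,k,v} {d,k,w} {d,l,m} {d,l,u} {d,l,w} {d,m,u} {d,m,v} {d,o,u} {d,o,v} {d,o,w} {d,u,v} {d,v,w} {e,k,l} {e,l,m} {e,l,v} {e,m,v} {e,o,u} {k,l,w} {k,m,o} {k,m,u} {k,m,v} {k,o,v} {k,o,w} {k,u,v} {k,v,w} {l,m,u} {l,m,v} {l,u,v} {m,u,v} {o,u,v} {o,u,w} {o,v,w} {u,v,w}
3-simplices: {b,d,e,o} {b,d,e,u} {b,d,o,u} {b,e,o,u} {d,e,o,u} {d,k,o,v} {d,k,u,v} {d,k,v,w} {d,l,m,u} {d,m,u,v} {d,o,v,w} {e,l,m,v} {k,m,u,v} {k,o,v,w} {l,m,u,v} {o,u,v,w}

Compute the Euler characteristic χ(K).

χ(K)=1

n_0=10 n_1=40 n_2=47 n_3=16
χ=+10−40+47−16=1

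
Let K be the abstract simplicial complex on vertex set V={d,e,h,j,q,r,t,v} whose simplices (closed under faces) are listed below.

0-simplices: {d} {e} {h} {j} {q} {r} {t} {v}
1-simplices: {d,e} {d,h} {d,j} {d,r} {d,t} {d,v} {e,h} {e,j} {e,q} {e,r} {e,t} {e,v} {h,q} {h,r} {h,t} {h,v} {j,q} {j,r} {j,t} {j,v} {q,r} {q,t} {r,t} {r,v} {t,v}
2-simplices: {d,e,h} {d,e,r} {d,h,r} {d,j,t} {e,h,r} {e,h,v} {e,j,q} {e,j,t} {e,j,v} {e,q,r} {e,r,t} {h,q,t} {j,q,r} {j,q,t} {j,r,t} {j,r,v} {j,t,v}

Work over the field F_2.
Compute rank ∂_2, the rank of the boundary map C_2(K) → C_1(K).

n_0=8 n_1=25 n_2=17  [Z2]
∂1: piv[de,dh,dj,dr,dt,dv,eq] rk=7  ker:eh,ej,er,et,ev,hq,hr,ht,hv,jq,jr,jt,jv,qr,qt,rt,rv,tv
∂2: piv[deh,der,dhr,djt,ehv,ejq,ejt,ejv,eqr,ert,hqt,jqr,jqt,jrv,jtv] rk=15  ker:ehr,jrt
rk∂_2=15

rank∂_2=15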